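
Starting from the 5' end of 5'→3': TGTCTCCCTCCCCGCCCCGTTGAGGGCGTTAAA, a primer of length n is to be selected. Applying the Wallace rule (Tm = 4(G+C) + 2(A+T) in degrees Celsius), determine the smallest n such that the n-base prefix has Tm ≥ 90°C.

First 25 bases: TGTCTCCCTCCCCGCCCCGTTGAGG → Tm = 86°C (< 90°C)
First 26 bases: TGTCTCCCTCCCCGCCCCGTTGAGGG → Tm = 90°C (≥ 90°C)
Each additional base adds 2°C (A/T) or 4°C (G/C), so Tm is non-decreasing in n; n = 26 is the first length to reach 90°C.

n = 26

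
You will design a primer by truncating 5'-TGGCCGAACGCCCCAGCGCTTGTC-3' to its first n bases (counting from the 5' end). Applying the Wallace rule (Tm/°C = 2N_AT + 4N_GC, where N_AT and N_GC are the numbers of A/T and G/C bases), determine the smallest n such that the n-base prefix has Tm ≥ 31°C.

First 9 bases: TGGCCGAAC → Tm = 30°C (< 31°C)
First 10 bases: TGGCCGAACG → Tm = 34°C (≥ 31°C)
Since every base adds ≥2°C, Tm only increases with n, so the threshold is first crossed at n = 10.

n = 10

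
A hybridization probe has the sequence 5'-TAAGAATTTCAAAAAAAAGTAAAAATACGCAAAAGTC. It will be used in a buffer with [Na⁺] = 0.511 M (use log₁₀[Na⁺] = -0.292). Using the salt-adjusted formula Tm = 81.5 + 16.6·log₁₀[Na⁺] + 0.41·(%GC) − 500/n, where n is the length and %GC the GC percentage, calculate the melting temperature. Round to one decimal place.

72.0°C

Length n = 37. G=4, A=22, T=7, C=4
G+C = 8, so %GC = 8/37 × 100 = 21.622%
Salt term: 16.6 × (-0.292) = -4.847
GC term: 0.41 × 21.622 = 8.865; length term: −500/37 = −13.514
Tm = 81.5 + (-4.847) + 8.865 − 13.514 = 72.004 → 72.0°C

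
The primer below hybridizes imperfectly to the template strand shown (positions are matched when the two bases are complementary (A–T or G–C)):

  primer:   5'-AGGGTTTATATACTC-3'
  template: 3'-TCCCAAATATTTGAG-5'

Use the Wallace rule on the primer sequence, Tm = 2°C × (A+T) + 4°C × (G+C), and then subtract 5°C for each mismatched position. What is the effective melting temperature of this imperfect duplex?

Primer base counts: A=4, T=6, G=3, C=2 → A+T=10, G+C=5
Perfect-match Tm = 2(10) + 4(5) = 20 + 20 = 40°C
Mismatches (positions where the bases are not complementary): 1 (at position 11)
Effective Tm = 40 − 1×5 = 40 − 5 = 35°C

35°C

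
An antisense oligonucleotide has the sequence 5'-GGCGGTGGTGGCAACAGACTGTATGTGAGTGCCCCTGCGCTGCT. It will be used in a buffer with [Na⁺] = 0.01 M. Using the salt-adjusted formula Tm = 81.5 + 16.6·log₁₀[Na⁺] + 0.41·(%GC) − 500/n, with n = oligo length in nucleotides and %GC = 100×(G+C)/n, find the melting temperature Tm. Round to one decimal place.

63.0°C

Length n = 44. Counting bases: G=17, C=11, T=10, A=6
G+C = 28, so %GC = 28/44 × 100 = 63.636%
Salt term: 16.6 × (-2) = -33.2
GC term: 0.41 × 63.636 = 26.091; length term: −500/44 = −11.364
Tm = 81.5 + (-33.2) + 26.091 − 11.364 = 63.027 → 63.0°C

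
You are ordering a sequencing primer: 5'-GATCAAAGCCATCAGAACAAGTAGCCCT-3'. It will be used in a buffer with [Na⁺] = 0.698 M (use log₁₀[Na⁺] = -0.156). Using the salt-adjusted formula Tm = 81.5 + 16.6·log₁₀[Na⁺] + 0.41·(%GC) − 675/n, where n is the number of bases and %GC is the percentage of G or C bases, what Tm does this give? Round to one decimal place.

73.8°C

Length n = 28. Scanning the sequence gives T=4, G=5, A=11, C=8.
G+C = 13, so %GC = 13/28 × 100 = 46.429%
Salt term: 16.6 × (-0.156) = -2.59
GC term: 0.41 × 46.429 = 19.036; length term: −675/28 = −24.107
Tm = 81.5 + (-2.59) + 19.036 − 24.107 = 73.839 → 73.8°C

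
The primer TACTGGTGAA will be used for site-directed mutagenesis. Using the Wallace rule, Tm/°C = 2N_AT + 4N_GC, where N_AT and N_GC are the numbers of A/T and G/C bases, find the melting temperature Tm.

28°C

Scanning the sequence gives G=3, C=1, T=3, A=3.
So N_AT = 6 and N_GC = 4.
Tm = 2×6 + 4×4 = 28°C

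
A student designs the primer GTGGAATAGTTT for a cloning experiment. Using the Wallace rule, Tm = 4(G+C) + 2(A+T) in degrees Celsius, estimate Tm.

32°C

C=0, A=3, T=5, G=4
AT pairs contribute 8, GC pairs contribute 4.
Tm = 4·4 + 2·8 = 16 + 16 = 32°C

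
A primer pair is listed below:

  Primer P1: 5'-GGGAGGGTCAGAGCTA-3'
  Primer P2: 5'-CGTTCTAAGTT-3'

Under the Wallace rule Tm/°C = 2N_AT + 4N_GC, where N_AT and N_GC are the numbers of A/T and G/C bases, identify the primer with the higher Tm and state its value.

Primer P1, 52°C

Primer P1: A+T=6, G+C=10 → Tm = 2(6)+4(10) = 52°C
Primer P2: A+T=7, G+C=4 → Tm = 2(7)+4(4) = 30°C
52°C vs 30°C → primer P1 is higher.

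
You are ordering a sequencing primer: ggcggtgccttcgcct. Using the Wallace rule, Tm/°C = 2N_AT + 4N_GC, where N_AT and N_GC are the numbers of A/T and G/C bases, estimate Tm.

Scanning the sequence gives C=6, G=6, A=0, T=4.
So N_AT = 4 and N_GC = 12.
Tm = 4·12 + 2·4 = 48 + 8 = 56°C

56°C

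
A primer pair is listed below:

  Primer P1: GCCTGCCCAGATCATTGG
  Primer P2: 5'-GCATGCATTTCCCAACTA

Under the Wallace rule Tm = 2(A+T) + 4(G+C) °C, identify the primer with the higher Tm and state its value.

Primer P1, 58°C

Primer P1: A+T=7, G+C=11 → Tm = 2(7)+4(11) = 58°C
Primer P2: A+T=10, G+C=8 → Tm = 2(10)+4(8) = 52°C
58°C vs 52°C → primer P1 is higher.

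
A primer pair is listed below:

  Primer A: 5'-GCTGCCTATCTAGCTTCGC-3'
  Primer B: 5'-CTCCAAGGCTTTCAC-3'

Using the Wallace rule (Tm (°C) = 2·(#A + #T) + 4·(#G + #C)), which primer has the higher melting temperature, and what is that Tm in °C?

Primer A, 60°C

Primer A: A+T=8, G+C=11 → Tm = 2(8)+4(11) = 60°C
Primer B: A+T=7, G+C=8 → Tm = 2(7)+4(8) = 46°C
60°C vs 46°C → primer A is higher.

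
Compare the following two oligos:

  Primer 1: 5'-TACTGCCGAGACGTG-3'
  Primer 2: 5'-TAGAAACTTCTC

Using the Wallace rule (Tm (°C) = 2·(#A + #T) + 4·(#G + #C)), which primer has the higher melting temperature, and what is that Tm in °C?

Primer 1: A+T=6, G+C=9 → Tm = 2(6)+4(9) = 48°C
Primer 2: A+T=8, G+C=4 → Tm = 2(8)+4(4) = 32°C
48°C vs 32°C → primer 1 is higher.

Primer 1, 48°C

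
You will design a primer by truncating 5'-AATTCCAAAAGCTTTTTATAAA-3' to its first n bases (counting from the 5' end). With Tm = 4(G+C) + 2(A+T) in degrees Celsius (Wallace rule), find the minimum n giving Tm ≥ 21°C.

n = 9

First 8 bases: AATTCCAA → Tm = 20°C (< 21°C)
First 9 bases: AATTCCAAA → Tm = 22°C (≥ 21°C)
Each additional base adds 2°C (A/T) or 4°C (G/C), so Tm is non-decreasing in n; n = 9 is the first length to reach 21°C.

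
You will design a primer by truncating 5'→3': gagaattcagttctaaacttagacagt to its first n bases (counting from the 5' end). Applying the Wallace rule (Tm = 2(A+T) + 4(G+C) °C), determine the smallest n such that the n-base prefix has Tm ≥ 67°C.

First 25 bases: GAGAATTCAGTTCTAAACTTAGACA → Tm = 66°C (< 67°C)
First 26 bases: GAGAATTCAGTTCTAAACTTAGACAG → Tm = 70°C (≥ 67°C)
Since every base adds ≥2°C, Tm only increases with n, so the threshold is first crossed at n = 26.

n = 26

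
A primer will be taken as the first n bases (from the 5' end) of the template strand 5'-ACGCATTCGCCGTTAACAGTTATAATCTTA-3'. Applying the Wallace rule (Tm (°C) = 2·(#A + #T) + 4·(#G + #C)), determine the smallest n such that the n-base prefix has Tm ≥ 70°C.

n = 25

First 24 bases: ACGCATTCGCCGTTAACAGTTATA → Tm = 68°C (< 70°C)
First 25 bases: ACGCATTCGCCGTTAACAGTTATAA → Tm = 70°C (≥ 70°C)
Since every base adds ≥2°C, Tm only increases with n, so the threshold is first crossed at n = 25.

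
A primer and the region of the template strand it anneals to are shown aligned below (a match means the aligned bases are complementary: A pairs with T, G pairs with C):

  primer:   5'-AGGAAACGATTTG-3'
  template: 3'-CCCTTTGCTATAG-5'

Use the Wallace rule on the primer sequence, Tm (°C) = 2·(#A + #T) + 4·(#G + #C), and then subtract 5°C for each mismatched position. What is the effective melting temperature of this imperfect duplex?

Primer base counts: A=5, T=3, G=4, C=1 → A+T=8, G+C=5
Perfect-match Tm = 2(8) + 4(5) = 16 + 20 = 36°C
Mismatches (positions where the bases are not complementary): 3 (at positions 1, 11, 13)
Effective Tm = 36 − 3×5 = 36 − 15 = 21°C

21°C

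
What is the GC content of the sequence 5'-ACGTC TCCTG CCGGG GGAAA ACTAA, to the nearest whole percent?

Counting bases: G=7, T=4, A=7, C=7
G+C = 7 + 7 = 14 out of 25 bases
%GC = 14/25 × 100 = 56% ≈ 56%

56%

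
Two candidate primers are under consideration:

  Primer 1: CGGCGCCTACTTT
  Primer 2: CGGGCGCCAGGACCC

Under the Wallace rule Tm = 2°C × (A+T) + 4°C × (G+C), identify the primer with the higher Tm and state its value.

Primer 2, 56°C

Primer 1: A+T=5, G+C=8 → Tm = 2(5)+4(8) = 42°C
Primer 2: A+T=2, G+C=13 → Tm = 2(2)+4(13) = 56°C
42°C vs 56°C → primer 2 is higher.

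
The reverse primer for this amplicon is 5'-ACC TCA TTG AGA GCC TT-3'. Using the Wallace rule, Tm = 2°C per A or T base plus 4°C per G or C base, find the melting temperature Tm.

50°C

Scanning the sequence gives T=5, G=3, A=4, C=5.
A+T = 9, G+C = 8
Tm = 2×9 + 4×8 = 50°C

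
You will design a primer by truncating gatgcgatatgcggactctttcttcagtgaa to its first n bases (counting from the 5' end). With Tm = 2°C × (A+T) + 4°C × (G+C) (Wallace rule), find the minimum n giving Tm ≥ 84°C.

First 28 bases: GATGCGATATGCGGACTCTTTCTTCAGT → Tm = 82°C (< 84°C)
First 29 bases: GATGCGATATGCGGACTCTTTCTTCAGTG → Tm = 86°C (≥ 84°C)
Each additional base adds 2°C (A/T) or 4°C (G/C), so Tm is non-decreasing in n; n = 29 is the first length to reach 84°C.

n = 29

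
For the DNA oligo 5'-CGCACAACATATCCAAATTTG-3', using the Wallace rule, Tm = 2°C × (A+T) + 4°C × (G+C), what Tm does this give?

Base counts: T=5, A=8, C=6, G=2
So N_AT = 13 and N_GC = 8.
Tm = 2(13) + 4(8) = 26 + 32 = 58°C

58°C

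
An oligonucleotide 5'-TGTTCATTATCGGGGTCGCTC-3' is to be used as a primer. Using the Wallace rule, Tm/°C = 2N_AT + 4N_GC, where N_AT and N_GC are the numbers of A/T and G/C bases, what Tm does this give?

64°C

T=8, G=6, C=5, A=2
So N_AT = 10 and N_GC = 11.
Tm = 4·11 + 2·10 = 44 + 20 = 64°C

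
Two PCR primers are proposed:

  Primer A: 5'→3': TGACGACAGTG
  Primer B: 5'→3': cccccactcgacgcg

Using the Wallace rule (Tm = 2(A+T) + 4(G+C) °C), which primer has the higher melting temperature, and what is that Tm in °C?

Primer B, 54°C

Primer A: A+T=5, G+C=6 → Tm = 2(5)+4(6) = 34°C
Primer B: A+T=3, G+C=12 → Tm = 2(3)+4(12) = 54°C
34°C vs 54°C → primer B is higher.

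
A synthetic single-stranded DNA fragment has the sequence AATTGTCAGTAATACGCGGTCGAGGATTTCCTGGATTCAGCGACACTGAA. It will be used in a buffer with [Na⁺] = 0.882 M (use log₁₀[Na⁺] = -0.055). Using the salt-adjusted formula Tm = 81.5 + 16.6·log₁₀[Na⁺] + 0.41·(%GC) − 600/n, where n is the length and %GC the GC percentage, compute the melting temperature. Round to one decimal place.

87.4°C

Length n = 50. Base counts: C=10, A=14, T=13, G=13
G+C = 23, so %GC = 23/50 × 100 = 46%
Salt term: 16.6 × (-0.055) = -0.913
GC term: 0.41 × 46 = 18.86; length term: −600/50 = −12
Tm = 81.5 + (-0.913) + 18.86 − 12 = 87.447 → 87.4°C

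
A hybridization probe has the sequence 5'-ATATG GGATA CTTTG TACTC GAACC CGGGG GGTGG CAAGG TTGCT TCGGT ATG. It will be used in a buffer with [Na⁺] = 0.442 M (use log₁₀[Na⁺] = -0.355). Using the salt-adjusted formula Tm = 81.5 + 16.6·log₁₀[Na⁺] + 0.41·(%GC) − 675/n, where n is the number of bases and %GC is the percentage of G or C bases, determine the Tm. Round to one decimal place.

84.5°C

Length n = 53. Scanning the sequence gives C=9, A=10, T=15, G=19.
G+C = 28, so %GC = 28/53 × 100 = 52.83%
Salt term: 16.6 × (-0.355) = -5.893
GC term: 0.41 × 52.83 = 21.66; length term: −675/53 = −12.736
Tm = 81.5 + (-5.893) + 21.66 − 12.736 = 84.531 → 84.5°C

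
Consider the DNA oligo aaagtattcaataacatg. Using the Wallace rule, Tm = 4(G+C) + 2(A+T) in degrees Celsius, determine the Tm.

Scanning the sequence gives G=2, A=9, T=5, C=2.
A+T = 14, G+C = 4
Tm = 2×14 + 4×4 = 44°C

44°C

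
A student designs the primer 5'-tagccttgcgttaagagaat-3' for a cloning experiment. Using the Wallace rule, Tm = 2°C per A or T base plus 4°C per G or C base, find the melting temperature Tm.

Counting bases: G=5, A=6, T=6, C=3
A+T = 12, G+C = 8
Tm = 2×12 + 4×8 = 56°C

56°C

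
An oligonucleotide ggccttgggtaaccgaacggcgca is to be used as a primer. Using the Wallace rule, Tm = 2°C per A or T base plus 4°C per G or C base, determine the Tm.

Scanning the sequence gives A=5, C=7, T=3, G=9.
A+T = 8, G+C = 16
Tm = 2×8 + 4×16 = 80°C

80°C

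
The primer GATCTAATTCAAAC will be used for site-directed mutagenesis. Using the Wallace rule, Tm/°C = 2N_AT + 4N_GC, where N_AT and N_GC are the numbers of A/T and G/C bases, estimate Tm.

36°C

Base counts: T=4, C=3, A=6, G=1
A+T = 10, G+C = 4
Tm = 2×10 + 4×4 = 36°C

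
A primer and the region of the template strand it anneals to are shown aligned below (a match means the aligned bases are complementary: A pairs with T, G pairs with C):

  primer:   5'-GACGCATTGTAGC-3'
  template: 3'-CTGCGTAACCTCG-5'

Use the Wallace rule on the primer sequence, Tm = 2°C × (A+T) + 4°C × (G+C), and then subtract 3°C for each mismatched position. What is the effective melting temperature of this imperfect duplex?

37°C

Primer base counts: A=3, T=3, G=4, C=3 → A+T=6, G+C=7
Perfect-match Tm = 2(6) + 4(7) = 12 + 28 = 40°C
Mismatches (positions where the bases are not complementary): 1 (at position 10)
Effective Tm = 40 − 1×3 = 40 − 3 = 37°C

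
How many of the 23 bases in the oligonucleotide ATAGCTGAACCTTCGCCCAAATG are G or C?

Scanning the sequence gives C=7, G=4, A=7, T=5.
G+C = 4 + 7 = 11

11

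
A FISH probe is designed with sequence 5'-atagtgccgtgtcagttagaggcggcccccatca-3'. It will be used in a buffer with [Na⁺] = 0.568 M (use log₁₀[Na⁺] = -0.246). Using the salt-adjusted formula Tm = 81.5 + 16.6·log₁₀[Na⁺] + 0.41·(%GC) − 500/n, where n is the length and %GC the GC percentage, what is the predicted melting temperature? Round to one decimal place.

Length n = 34. Scanning the sequence gives A=7, G=10, T=7, C=10.
G+C = 20, so %GC = 20/34 × 100 = 58.824%
Salt term: 16.6 × (-0.246) = -4.084
GC term: 0.41 × 58.824 = 24.118; length term: −500/34 = −14.706
Tm = 81.5 + (-4.084) + 24.118 − 14.706 = 86.828 → 86.8°C

86.8°C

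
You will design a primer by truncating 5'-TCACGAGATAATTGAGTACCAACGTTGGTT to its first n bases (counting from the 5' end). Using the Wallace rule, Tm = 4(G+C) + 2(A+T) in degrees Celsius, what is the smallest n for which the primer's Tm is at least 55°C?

First 19 bases: TCACGAGATAATTGAGTAC → Tm = 52°C (< 55°C)
First 20 bases: TCACGAGATAATTGAGTACC → Tm = 56°C (≥ 55°C)
Since every base adds ≥2°C, Tm only increases with n, so the threshold is first crossed at n = 20.

n = 20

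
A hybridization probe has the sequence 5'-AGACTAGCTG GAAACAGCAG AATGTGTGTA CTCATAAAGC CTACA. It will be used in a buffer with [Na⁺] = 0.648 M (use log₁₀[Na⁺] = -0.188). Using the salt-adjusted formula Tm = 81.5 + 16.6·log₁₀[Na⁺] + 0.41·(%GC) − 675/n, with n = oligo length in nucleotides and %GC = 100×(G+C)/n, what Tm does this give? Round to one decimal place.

Length n = 45. Base counts: G=10, A=17, T=9, C=9
G+C = 19, so %GC = 19/45 × 100 = 42.222%
Salt term: 16.6 × (-0.188) = -3.121
GC term: 0.41 × 42.222 = 17.311; length term: −675/45 = −15
Tm = 81.5 + (-3.121) + 17.311 − 15 = 80.69 → 80.7°C

80.7°C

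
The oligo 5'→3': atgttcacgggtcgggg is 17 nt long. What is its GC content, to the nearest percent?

Base counts: C=3, G=8, T=4, A=2
G+C = 8 + 3 = 11 out of 17 bases
%GC = 11/17 × 100 = 64.71% ≈ 65%

65%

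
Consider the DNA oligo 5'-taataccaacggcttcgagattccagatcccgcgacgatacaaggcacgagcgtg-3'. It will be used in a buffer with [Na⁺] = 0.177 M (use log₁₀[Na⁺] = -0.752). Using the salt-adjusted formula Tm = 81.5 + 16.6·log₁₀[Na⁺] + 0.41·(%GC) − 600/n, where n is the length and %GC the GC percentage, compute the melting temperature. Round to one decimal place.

80.5°C

Length n = 55. A=16, G=14, C=16, T=9
G+C = 30, so %GC = 30/55 × 100 = 54.545%
Salt term: 16.6 × (-0.752) = -12.483
GC term: 0.41 × 54.545 = 22.363; length term: −600/55 = −10.909
Tm = 81.5 + (-12.483) + 22.363 − 10.909 = 80.471 → 80.5°C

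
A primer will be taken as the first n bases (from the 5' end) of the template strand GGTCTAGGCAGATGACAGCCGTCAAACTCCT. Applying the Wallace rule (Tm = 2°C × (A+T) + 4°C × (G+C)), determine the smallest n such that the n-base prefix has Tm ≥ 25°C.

n = 8

First 7 bases: GGTCTAG → Tm = 22°C (< 25°C)
First 8 bases: GGTCTAGG → Tm = 26°C (≥ 25°C)
Each additional base adds 2°C (A/T) or 4°C (G/C), so Tm is non-decreasing in n; n = 8 is the first length to reach 25°C.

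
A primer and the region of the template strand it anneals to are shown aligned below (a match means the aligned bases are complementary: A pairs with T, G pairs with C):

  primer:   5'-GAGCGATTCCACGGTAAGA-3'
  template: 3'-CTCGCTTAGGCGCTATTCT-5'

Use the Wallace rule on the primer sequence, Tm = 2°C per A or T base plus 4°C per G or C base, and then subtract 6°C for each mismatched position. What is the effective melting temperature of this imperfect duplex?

Primer base counts: A=6, T=3, G=6, C=4 → A+T=9, G+C=10
Perfect-match Tm = 2(9) + 4(10) = 18 + 40 = 58°C
Mismatches (positions where the bases are not complementary): 3 (at positions 7, 11, 14)
Effective Tm = 58 − 3×6 = 58 − 18 = 40°C

40°C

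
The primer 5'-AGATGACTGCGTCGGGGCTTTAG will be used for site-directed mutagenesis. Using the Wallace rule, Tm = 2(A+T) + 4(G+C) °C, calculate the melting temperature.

Base counts: A=4, T=6, C=4, G=9
So N_AT = 10 and N_GC = 13.
Tm = 2(10) + 4(13) = 20 + 52 = 72°C

72°C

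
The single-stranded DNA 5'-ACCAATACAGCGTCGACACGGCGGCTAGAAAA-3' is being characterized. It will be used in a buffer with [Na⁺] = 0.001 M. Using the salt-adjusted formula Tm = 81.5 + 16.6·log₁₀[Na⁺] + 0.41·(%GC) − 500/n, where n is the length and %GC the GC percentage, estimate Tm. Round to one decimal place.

37.9°C

Length n = 32. T=3, A=12, G=8, C=9
G+C = 17, so %GC = 17/32 × 100 = 53.125%
Salt term: 16.6 × (-3) = -49.8
GC term: 0.41 × 53.125 = 21.781; length term: −500/32 = −15.625
Tm = 81.5 + (-49.8) + 21.781 − 15.625 = 37.856 → 37.9°C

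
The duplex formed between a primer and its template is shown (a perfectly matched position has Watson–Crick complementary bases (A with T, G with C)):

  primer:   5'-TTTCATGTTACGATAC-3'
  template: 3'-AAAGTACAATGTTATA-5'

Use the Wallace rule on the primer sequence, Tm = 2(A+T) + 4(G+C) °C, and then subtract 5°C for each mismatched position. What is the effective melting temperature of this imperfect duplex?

32°C

Primer base counts: A=4, T=7, G=2, C=3 → A+T=11, G+C=5
Perfect-match Tm = 2(11) + 4(5) = 22 + 20 = 42°C
Mismatches (positions where the bases are not complementary): 2 (at positions 12, 16)
Effective Tm = 42 − 2×5 = 42 − 10 = 32°C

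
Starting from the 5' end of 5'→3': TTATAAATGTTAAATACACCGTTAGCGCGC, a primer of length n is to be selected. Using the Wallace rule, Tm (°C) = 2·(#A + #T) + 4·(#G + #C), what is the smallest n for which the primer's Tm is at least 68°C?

n = 27

First 26 bases: TTATAAATGTTAAATACACCGTTAGC → Tm = 66°C (< 68°C)
First 27 bases: TTATAAATGTTAAATACACCGTTAGCG → Tm = 70°C (≥ 68°C)
Each additional base adds 2°C (A/T) or 4°C (G/C), so Tm is non-decreasing in n; n = 27 is the first length to reach 68°C.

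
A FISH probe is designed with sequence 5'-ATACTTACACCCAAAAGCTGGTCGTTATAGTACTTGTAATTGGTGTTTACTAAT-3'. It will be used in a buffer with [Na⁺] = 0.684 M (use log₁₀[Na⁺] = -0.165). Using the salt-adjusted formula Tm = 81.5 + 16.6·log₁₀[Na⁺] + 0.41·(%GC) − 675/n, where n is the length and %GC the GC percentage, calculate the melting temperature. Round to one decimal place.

Length n = 54. Base counts: G=9, C=9, A=16, T=20
G+C = 18, so %GC = 18/54 × 100 = 33.333%
Salt term: 16.6 × (-0.165) = -2.739
GC term: 0.41 × 33.333 = 13.667; length term: −675/54 = −12.5
Tm = 81.5 + (-2.739) + 13.667 − 12.5 = 79.928 → 79.9°C

79.9°C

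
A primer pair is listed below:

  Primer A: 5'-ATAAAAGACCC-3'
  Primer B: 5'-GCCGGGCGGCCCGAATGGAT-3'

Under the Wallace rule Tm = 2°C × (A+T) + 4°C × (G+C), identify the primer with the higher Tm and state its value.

Primer A: A+T=7, G+C=4 → Tm = 2(7)+4(4) = 30°C
Primer B: A+T=5, G+C=15 → Tm = 2(5)+4(15) = 70°C
30°C vs 70°C → primer B is higher.

Primer B, 70°C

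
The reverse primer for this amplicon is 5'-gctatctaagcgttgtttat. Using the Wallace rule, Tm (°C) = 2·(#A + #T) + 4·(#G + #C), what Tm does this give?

Base counts: C=3, G=4, A=4, T=9
AT pairs contribute 13, GC pairs contribute 7.
Tm = 4·7 + 2·13 = 28 + 26 = 54°C

54°C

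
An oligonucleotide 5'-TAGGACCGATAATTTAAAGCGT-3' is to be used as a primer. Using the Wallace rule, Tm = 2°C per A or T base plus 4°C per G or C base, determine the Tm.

Counting bases: C=3, G=5, T=6, A=8
AT pairs contribute 14, GC pairs contribute 8.
Tm = 2×14 + 4×8 = 60°C

60°C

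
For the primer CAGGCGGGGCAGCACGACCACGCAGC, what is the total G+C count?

20

Base counts: G=10, A=6, C=10, T=0
Total G or C: 10 + 10 = 20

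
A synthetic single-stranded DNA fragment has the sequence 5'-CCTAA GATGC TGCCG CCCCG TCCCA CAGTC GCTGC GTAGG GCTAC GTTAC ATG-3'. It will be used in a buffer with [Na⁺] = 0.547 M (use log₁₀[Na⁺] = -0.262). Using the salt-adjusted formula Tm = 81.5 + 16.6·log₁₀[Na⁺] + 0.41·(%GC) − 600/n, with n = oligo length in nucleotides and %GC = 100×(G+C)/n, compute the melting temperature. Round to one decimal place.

Length n = 53. Scanning the sequence gives G=14, T=11, C=19, A=9.
G+C = 33, so %GC = 33/53 × 100 = 62.264%
Salt term: 16.6 × (-0.262) = -4.349
GC term: 0.41 × 62.264 = 25.528; length term: −600/53 = −11.321
Tm = 81.5 + (-4.349) + 25.528 − 11.321 = 91.358 → 91.4°C

91.4°C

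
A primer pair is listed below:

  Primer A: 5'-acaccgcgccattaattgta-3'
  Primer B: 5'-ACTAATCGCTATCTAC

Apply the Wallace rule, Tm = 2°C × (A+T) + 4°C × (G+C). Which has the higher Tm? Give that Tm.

Primer A, 58°C

Primer A: A+T=11, G+C=9 → Tm = 2(11)+4(9) = 58°C
Primer B: A+T=10, G+C=6 → Tm = 2(10)+4(6) = 44°C
58°C vs 44°C → primer A is higher.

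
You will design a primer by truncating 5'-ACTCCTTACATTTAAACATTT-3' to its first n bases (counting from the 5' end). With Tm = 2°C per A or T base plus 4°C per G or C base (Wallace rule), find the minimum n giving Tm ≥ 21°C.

First 7 bases: ACTCCTT → Tm = 20°C (< 21°C)
First 8 bases: ACTCCTTA → Tm = 22°C (≥ 21°C)
Since every base adds ≥2°C, Tm only increases with n, so the threshold is first crossed at n = 8.

n = 8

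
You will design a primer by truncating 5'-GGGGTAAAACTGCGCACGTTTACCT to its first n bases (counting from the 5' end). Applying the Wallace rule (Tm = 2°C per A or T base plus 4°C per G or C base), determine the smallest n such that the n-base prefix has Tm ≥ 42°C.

First 13 bases: GGGGTAAAACTGC → Tm = 40°C (< 42°C)
First 14 bases: GGGGTAAAACTGCG → Tm = 44°C (≥ 42°C)
Since every base adds ≥2°C, Tm only increases with n, so the threshold is first crossed at n = 14.

n = 14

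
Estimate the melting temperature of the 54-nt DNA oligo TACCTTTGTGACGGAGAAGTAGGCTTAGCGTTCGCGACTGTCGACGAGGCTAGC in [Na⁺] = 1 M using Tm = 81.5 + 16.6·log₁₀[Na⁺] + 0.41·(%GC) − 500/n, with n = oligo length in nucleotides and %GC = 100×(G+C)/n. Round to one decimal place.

95.0°C

Length n = 54. A=11, G=18, T=13, C=12
G+C = 30, so %GC = 30/54 × 100 = 55.556%
Salt term: 16.6 × (0) = 0
GC term: 0.41 × 55.556 = 22.778; length term: −500/54 = −9.259
Tm = 81.5 + (0) + 22.778 − 9.259 = 95.019 → 95.0°C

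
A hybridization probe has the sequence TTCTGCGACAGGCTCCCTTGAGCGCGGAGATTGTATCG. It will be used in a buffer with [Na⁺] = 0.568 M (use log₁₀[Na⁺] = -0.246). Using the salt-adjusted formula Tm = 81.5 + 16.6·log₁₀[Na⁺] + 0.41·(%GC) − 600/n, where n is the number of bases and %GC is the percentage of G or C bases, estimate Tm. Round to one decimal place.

85.4°C

Length n = 38. Scanning the sequence gives C=10, A=6, G=12, T=10.
G+C = 22, so %GC = 22/38 × 100 = 57.895%
Salt term: 16.6 × (-0.246) = -4.084
GC term: 0.41 × 57.895 = 23.737; length term: −600/38 = −15.789
Tm = 81.5 + (-4.084) + 23.737 − 15.789 = 85.364 → 85.4°C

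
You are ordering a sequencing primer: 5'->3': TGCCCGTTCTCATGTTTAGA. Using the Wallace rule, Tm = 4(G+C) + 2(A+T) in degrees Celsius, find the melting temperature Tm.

C=5, A=3, T=8, G=4
A+T = 11, G+C = 9
Tm = 4·9 + 2·11 = 36 + 22 = 58°C

58°C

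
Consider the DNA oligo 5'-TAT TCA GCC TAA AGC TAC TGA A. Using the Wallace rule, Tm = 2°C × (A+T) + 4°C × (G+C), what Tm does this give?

60°C

Base counts: A=8, G=3, T=6, C=5
So N_AT = 14 and N_GC = 8.
Tm = 2(14) + 4(8) = 28 + 32 = 60°C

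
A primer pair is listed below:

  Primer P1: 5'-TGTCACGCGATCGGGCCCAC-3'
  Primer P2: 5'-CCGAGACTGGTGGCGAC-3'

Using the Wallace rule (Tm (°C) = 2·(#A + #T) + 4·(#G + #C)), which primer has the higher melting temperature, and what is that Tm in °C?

Primer P1, 68°C

Primer P1: A+T=6, G+C=14 → Tm = 2(6)+4(14) = 68°C
Primer P2: A+T=5, G+C=12 → Tm = 2(5)+4(12) = 58°C
68°C vs 58°C → primer P1 is higher.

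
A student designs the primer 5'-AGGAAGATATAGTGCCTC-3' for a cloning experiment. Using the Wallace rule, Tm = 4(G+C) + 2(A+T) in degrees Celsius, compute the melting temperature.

Base counts: T=4, G=5, C=3, A=6
AT pairs contribute 10, GC pairs contribute 8.
Tm = 2×10 + 4×8 = 52°C

52°C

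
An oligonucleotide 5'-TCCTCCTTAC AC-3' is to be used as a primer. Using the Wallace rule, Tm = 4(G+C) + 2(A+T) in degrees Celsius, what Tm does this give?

36°C

Counting bases: A=2, G=0, C=6, T=4
A+T = 6, G+C = 6
Tm = 4·6 + 2·6 = 24 + 12 = 36°C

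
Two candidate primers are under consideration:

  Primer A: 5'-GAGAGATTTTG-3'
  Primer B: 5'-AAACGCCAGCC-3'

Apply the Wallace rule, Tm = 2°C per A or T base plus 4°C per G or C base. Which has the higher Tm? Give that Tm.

Primer B, 36°C

Primer A: A+T=7, G+C=4 → Tm = 2(7)+4(4) = 30°C
Primer B: A+T=4, G+C=7 → Tm = 2(4)+4(7) = 36°C
30°C vs 36°C → primer B is higher.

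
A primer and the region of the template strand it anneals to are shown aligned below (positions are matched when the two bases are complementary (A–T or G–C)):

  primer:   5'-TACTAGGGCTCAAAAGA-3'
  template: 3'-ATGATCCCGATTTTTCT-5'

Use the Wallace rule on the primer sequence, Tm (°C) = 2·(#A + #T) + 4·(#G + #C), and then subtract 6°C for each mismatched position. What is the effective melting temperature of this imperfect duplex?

Primer base counts: A=7, T=3, G=4, C=3 → A+T=10, G+C=7
Perfect-match Tm = 2(10) + 4(7) = 20 + 28 = 48°C
Mismatches (positions where the bases are not complementary): 1 (at position 11)
Effective Tm = 48 − 1×6 = 48 − 6 = 42°C

42°C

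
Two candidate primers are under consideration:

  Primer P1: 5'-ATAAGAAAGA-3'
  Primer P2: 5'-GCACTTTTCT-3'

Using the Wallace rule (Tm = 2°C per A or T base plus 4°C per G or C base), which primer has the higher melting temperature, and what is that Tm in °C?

Primer P1: A+T=8, G+C=2 → Tm = 2(8)+4(2) = 24°C
Primer P2: A+T=6, G+C=4 → Tm = 2(6)+4(4) = 28°C
24°C vs 28°C → primer P2 is higher.

Primer P2, 28°C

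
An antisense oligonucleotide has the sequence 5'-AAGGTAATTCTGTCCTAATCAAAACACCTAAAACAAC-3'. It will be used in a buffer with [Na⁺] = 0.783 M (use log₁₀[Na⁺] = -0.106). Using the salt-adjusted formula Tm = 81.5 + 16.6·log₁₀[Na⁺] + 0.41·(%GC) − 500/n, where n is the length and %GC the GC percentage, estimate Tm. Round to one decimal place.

79.5°C

Length n = 37. A=17, G=3, T=8, C=9
G+C = 12, so %GC = 12/37 × 100 = 32.432%
Salt term: 16.6 × (-0.106) = -1.76
GC term: 0.41 × 32.432 = 13.297; length term: −500/37 = −13.514
Tm = 81.5 + (-1.76) + 13.297 − 13.514 = 79.523 → 79.5°C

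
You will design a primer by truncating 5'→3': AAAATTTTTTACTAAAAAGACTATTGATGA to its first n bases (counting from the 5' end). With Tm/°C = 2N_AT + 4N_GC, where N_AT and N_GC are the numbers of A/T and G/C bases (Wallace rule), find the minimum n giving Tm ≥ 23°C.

n = 12

First 11 bases: AAAATTTTTTA → Tm = 22°C (< 23°C)
First 12 bases: AAAATTTTTTAC → Tm = 26°C (≥ 23°C)
Since every base adds ≥2°C, Tm only increases with n, so the threshold is first crossed at n = 12.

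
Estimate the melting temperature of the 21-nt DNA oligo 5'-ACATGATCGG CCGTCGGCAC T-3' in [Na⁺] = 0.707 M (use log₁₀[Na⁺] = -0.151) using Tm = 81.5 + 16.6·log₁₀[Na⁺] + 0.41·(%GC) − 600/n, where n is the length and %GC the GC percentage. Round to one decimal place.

Length n = 21. Scanning the sequence gives A=4, T=4, G=6, C=7.
G+C = 13, so %GC = 13/21 × 100 = 61.905%
Salt term: 16.6 × (-0.151) = -2.507
GC term: 0.41 × 61.905 = 25.381; length term: −600/21 = −28.571
Tm = 81.5 + (-2.507) + 25.381 − 28.571 = 75.803 → 75.8°C

75.8°C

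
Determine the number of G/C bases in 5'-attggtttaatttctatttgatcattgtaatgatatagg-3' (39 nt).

9

Counting bases: C=2, A=11, G=7, T=19
G+C = 7 + 2 = 9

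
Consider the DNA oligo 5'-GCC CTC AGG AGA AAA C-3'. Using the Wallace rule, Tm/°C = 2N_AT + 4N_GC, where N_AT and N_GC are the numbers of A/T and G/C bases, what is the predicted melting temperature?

50°C

T=1, G=4, C=5, A=6
So N_AT = 7 and N_GC = 9.
Tm = 4·9 + 2·7 = 36 + 14 = 50°C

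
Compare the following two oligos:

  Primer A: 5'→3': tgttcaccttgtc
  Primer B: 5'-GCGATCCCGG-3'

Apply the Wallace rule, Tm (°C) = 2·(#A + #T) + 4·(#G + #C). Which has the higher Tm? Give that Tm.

Primer A: A+T=7, G+C=6 → Tm = 2(7)+4(6) = 38°C
Primer B: A+T=2, G+C=8 → Tm = 2(2)+4(8) = 36°C
38°C vs 36°C → primer A is higher.

Primer A, 38°C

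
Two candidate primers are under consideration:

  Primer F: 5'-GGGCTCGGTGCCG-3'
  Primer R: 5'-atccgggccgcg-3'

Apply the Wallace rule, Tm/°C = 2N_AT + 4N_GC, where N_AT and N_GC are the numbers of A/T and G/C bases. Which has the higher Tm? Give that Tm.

Primer F, 48°C

Primer F: A+T=2, G+C=11 → Tm = 2(2)+4(11) = 48°C
Primer R: A+T=2, G+C=10 → Tm = 2(2)+4(10) = 44°C
48°C vs 44°C → primer F is higher.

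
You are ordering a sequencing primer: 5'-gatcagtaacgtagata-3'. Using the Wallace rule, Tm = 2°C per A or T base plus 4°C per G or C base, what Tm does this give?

A=7, C=2, T=4, G=4
A+T = 11, G+C = 6
Tm = 2(11) + 4(6) = 22 + 24 = 46°C

46°C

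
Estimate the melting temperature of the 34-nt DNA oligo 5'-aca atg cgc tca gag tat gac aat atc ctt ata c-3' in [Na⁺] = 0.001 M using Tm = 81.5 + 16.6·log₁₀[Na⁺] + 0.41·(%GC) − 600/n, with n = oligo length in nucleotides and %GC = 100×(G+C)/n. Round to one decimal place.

29.7°C

Length n = 34. Scanning the sequence gives G=5, C=8, A=12, T=9.
G+C = 13, so %GC = 13/34 × 100 = 38.235%
Salt term: 16.6 × (-3) = -49.8
GC term: 0.41 × 38.235 = 15.676; length term: −600/34 = −17.647
Tm = 81.5 + (-49.8) + 15.676 − 17.647 = 29.729 → 29.7°C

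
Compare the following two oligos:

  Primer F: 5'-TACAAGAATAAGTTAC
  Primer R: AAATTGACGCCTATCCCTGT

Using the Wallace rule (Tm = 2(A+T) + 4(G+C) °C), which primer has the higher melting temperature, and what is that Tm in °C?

Primer R, 58°C

Primer F: A+T=12, G+C=4 → Tm = 2(12)+4(4) = 40°C
Primer R: A+T=11, G+C=9 → Tm = 2(11)+4(9) = 58°C
40°C vs 58°C → primer R is higher.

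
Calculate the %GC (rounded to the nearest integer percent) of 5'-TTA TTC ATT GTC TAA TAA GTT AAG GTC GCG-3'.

Counting bases: A=8, G=6, C=4, T=12
G+C = 6 + 4 = 10 out of 30 bases
%GC = 10/30 × 100 = 33.33% ≈ 33%

33%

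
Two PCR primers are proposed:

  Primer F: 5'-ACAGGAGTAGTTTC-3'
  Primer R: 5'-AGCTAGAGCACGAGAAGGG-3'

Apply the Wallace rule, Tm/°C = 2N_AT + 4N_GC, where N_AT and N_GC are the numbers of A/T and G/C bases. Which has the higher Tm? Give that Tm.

Primer R, 60°C

Primer F: A+T=8, G+C=6 → Tm = 2(8)+4(6) = 40°C
Primer R: A+T=8, G+C=11 → Tm = 2(8)+4(11) = 60°C
40°C vs 60°C → primer R is higher.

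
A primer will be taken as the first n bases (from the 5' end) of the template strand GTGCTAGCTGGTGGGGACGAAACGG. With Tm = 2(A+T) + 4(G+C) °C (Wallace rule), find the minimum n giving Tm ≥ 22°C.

n = 7

First 6 bases: GTGCTA → Tm = 18°C (< 22°C)
First 7 bases: GTGCTAG → Tm = 22°C (≥ 22°C)
Each additional base adds 2°C (A/T) or 4°C (G/C), so Tm is non-decreasing in n; n = 7 is the first length to reach 22°C.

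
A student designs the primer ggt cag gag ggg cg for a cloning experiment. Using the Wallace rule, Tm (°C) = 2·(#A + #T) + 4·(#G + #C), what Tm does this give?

Counting bases: G=9, A=2, T=1, C=2
A+T = 3, G+C = 11
Tm = 4·11 + 2·3 = 44 + 6 = 50°C

50°C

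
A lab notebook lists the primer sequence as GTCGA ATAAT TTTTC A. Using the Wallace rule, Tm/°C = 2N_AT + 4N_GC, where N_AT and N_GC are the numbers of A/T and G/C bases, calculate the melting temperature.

A=5, T=7, G=2, C=2
A+T = 12, G+C = 4
Tm = 2×12 + 4×4 = 40°C

40°C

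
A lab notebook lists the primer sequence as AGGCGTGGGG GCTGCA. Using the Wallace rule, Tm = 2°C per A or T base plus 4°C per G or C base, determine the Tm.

56°C

Scanning the sequence gives T=2, C=3, G=9, A=2.
AT pairs contribute 4, GC pairs contribute 12.
Tm = 2(4) + 4(12) = 8 + 48 = 56°C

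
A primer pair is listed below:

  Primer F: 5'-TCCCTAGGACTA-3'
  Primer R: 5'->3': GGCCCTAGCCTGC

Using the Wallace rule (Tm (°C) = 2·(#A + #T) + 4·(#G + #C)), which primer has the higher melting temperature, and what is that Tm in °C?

Primer R, 46°C

Primer F: A+T=6, G+C=6 → Tm = 2(6)+4(6) = 36°C
Primer R: A+T=3, G+C=10 → Tm = 2(3)+4(10) = 46°C
36°C vs 46°C → primer R is higher.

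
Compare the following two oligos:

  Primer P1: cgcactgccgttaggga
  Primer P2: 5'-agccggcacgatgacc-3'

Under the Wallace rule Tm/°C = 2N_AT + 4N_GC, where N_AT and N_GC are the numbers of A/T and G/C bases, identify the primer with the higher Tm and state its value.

Primer P1, 56°C

Primer P1: A+T=6, G+C=11 → Tm = 2(6)+4(11) = 56°C
Primer P2: A+T=5, G+C=11 → Tm = 2(5)+4(11) = 54°C
56°C vs 54°C → primer P1 is higher.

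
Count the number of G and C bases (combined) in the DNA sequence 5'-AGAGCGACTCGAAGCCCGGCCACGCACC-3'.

Base counts: A=7, T=1, G=8, C=12
Total G or C: 8 + 12 = 20

20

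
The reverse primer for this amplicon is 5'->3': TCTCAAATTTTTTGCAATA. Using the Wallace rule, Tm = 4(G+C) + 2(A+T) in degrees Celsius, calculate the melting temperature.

46°C

Scanning the sequence gives A=6, G=1, C=3, T=9.
AT pairs contribute 15, GC pairs contribute 4.
Tm = 2(15) + 4(4) = 30 + 16 = 46°C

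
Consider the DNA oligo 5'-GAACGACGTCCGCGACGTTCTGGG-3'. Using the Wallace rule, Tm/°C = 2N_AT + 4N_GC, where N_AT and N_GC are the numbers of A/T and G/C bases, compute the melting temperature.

Scanning the sequence gives C=7, T=4, A=4, G=9.
AT pairs contribute 8, GC pairs contribute 16.
Tm = 2×8 + 4×16 = 80°C

80°C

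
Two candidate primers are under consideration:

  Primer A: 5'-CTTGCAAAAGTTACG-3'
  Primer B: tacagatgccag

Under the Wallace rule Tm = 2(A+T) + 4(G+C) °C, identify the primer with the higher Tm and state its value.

Primer A: A+T=9, G+C=6 → Tm = 2(9)+4(6) = 42°C
Primer B: A+T=6, G+C=6 → Tm = 2(6)+4(6) = 36°C
42°C vs 36°C → primer A is higher.

Primer A, 42°C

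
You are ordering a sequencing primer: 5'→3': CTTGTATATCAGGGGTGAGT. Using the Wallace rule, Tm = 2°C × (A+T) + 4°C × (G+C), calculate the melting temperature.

58°C

Counting bases: T=7, G=7, C=2, A=4
So N_AT = 11 and N_GC = 9.
Tm = 2(11) + 4(9) = 22 + 36 = 58°C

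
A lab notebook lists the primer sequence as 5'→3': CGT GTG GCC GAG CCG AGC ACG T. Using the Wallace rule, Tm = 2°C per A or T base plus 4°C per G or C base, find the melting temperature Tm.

Base counts: G=9, T=3, C=7, A=3
A+T = 6, G+C = 16
Tm = 2(6) + 4(16) = 12 + 64 = 76°C

76°C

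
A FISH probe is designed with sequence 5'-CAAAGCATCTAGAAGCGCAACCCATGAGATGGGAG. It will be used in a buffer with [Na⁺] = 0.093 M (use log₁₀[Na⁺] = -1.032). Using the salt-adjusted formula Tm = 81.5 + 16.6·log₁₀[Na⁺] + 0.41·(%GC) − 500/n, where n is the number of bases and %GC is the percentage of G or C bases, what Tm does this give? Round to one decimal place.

Length n = 35. G=10, A=13, C=8, T=4
G+C = 18, so %GC = 18/35 × 100 = 51.429%
Salt term: 16.6 × (-1.032) = -17.131
GC term: 0.41 × 51.429 = 21.086; length term: −500/35 = −14.286
Tm = 81.5 + (-17.131) + 21.086 − 14.286 = 71.169 → 71.2°C

71.2°C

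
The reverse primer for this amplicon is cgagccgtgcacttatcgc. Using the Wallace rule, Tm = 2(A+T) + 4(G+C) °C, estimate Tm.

62°C

Scanning the sequence gives A=3, C=7, G=5, T=4.
A+T = 7, G+C = 12
Tm = 4·12 + 2·7 = 48 + 14 = 62°C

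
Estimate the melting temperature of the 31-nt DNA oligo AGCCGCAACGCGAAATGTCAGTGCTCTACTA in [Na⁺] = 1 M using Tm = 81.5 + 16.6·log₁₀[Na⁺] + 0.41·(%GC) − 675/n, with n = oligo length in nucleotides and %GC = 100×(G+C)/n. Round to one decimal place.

80.9°C

Length n = 31. Scanning the sequence gives T=6, A=9, G=7, C=9.
G+C = 16, so %GC = 16/31 × 100 = 51.613%
Salt term: 16.6 × (0) = 0
GC term: 0.41 × 51.613 = 21.161; length term: −675/31 = −21.774
Tm = 81.5 + (0) + 21.161 − 21.774 = 80.887 → 80.9°C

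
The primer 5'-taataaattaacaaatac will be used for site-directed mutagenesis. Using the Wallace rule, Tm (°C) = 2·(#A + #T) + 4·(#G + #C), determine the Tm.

Counting bases: T=5, A=11, C=2, G=0
A+T = 16, G+C = 2
Tm = 2(16) + 4(2) = 32 + 8 = 40°C

40°C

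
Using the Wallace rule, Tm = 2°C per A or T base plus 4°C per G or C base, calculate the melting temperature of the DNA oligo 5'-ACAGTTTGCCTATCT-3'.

Base counts: C=4, A=3, T=6, G=2
A+T = 9, G+C = 6
Tm = 2(9) + 4(6) = 18 + 24 = 42°C

42°C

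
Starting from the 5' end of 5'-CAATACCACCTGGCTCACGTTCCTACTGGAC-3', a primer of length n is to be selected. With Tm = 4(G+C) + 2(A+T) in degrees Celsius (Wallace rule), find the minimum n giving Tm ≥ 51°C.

First 16 bases: CAATACCACCTGGCTC → Tm = 50°C (< 51°C)
First 17 bases: CAATACCACCTGGCTCA → Tm = 52°C (≥ 51°C)
Since every base adds ≥2°C, Tm only increases with n, so the threshold is first crossed at n = 17.

n = 17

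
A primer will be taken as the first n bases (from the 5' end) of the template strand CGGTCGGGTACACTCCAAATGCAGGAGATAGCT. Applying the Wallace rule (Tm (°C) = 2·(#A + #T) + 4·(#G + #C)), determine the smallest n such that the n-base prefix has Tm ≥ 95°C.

First 30 bases: CGGTCGGGTACACTCCAAATGCAGGAGATA → Tm = 92°C (< 95°C)
First 31 bases: CGGTCGGGTACACTCCAAATGCAGGAGATAG → Tm = 96°C (≥ 95°C)
Each additional base adds 2°C (A/T) or 4°C (G/C), so Tm is non-decreasing in n; n = 31 is the first length to reach 95°C.

n = 31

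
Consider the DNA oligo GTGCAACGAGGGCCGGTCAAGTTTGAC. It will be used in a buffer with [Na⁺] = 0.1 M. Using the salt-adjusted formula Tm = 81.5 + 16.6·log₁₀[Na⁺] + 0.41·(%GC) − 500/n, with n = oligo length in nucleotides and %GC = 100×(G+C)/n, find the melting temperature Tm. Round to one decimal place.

Length n = 27. Scanning the sequence gives C=6, A=6, T=5, G=10.
G+C = 16, so %GC = 16/27 × 100 = 59.259%
Salt term: 16.6 × (-1) = -16.6
GC term: 0.41 × 59.259 = 24.296; length term: −500/27 = −18.519
Tm = 81.5 + (-16.6) + 24.296 − 18.519 = 70.677 → 70.7°C

70.7°C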